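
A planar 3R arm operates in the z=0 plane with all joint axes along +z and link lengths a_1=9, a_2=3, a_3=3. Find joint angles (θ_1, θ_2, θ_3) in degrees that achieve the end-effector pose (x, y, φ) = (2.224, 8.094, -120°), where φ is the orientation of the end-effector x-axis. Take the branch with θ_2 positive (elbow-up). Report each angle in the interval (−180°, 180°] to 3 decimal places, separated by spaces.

60.000 44.993 135.008

wrist centre = target − a_3·(cos φ, sin φ) = (3.7240, 10.6921)
cos θ_2 = (128.1887−9²−3²)/(2·9·3) = 0.7072; θ_2 = 44.9926° (elbow-up)
β = atan2(10.6921,3.7240) = 70.7970°; ψ = atan2(2.1210,11.1216) = 10.7975°
θ_1 = β − ψ = 59.9995°
θ_3 = φ − θ_1 − θ_2 = 135.0078° (wrapped to (-180°,180°])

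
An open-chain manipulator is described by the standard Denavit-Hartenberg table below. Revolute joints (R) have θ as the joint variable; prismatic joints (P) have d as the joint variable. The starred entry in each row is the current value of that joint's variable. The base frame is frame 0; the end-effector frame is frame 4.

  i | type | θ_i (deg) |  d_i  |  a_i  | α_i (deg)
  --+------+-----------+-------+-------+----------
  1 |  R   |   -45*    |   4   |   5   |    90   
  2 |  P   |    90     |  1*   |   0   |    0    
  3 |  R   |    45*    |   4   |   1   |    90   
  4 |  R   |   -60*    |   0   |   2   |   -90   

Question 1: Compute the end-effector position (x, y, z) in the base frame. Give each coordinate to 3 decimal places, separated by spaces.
after link 1: o_1 = (3.5355, -3.5355, 4.0000)
after link 2: o_2 = (2.8284, -4.2426, 4.0000)
after link 3: o_3 = (-0.5000, -6.5711, 4.7071)
after link 4: o_4 = (0.2247, -4.8463, 5.4142)

0.225 -4.846 5.414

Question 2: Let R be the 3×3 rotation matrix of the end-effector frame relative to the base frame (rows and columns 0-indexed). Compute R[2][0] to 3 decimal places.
0.354

End-effector x-axis (col 0 of R) = (0.3624,0.8624,0.3536)
R[2][0] = 0.3536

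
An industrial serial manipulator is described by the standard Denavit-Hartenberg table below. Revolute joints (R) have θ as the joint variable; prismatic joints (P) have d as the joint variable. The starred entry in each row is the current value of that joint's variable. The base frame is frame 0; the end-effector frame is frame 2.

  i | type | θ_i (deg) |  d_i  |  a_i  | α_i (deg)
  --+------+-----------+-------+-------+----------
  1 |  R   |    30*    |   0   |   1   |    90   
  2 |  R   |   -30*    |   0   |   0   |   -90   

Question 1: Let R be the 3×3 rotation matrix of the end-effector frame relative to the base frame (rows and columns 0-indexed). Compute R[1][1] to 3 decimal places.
End-effector y-axis (col 1 of R) = (-0.5000,0.8660,-0.0000)
R[1][1] = 0.8660

0.866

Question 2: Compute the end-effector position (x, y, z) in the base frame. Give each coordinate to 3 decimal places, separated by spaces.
after link 1: o_1 = (0.8660, 0.5000, 0.0000)
after link 2: o_2 = (0.8660, 0.5000, 0.0000)

0.866 0.500 0.000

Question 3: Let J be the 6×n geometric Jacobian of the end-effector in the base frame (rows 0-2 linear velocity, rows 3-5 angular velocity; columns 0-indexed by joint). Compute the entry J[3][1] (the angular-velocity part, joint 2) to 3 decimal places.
axis z_1 = (0.5000,-0.8660,0.0000); lever o_n−o_1 = (0.0000,0.0000,0.0000)
cross product → J_v[:, 1] = (-0.0000,0.0000,0.0000)
J_ω[:, 1] = z_1
entry J[3][1] = 0.5000

0.500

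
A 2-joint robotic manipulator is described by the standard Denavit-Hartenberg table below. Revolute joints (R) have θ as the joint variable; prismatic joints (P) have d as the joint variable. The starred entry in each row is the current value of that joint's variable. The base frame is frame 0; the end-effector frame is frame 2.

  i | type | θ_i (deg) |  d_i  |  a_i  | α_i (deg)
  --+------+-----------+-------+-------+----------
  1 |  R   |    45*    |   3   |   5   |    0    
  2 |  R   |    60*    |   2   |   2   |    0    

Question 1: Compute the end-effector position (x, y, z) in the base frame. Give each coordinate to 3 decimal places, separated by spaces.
after link 1: o_1 = (3.5355, 3.5355, 3.0000)
after link 2: o_2 = (3.0179, 5.4674, 5.0000)

3.018 5.467 5.000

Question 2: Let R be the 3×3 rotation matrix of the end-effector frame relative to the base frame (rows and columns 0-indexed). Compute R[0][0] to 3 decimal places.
End-effector x-axis (col 0 of R) = (-0.2588,0.9659,0.0000)
R[0][0] = -0.2588

-0.259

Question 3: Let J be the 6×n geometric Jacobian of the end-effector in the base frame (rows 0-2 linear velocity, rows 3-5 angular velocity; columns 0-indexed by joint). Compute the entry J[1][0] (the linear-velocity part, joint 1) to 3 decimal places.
axis z_0 = ẑ; lever o_n−o_0 = (3.0179,5.4674,5.0000)
cross product → J_v[:, 0] = (-5.4674,3.0179,0.0000)
J_ω[:, 0] = z_0
entry J[1][0] = 3.0179

3.018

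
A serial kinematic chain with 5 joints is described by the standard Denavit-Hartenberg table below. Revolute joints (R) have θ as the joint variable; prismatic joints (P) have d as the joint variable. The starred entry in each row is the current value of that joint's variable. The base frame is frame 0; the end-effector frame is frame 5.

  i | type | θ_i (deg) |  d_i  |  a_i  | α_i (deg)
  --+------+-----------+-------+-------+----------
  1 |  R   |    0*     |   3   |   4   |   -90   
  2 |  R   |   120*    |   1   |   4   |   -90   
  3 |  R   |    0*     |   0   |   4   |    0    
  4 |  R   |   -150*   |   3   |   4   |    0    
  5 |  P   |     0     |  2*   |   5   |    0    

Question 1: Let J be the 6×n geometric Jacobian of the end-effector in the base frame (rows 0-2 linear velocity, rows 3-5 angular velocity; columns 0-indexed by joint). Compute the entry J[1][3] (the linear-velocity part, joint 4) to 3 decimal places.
axis z_3 = (-0.8660,0.0000,0.5000); lever o_n−o_3 = (-0.4330,4.5000,9.2500)
cross product → J_v[:, 3] = (-2.2500,7.7942,-3.8971)
J_ω[:, 3] = z_3
entry J[1][3] = 7.7942

7.794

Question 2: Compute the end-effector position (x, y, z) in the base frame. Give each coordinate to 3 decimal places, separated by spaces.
after link 1: o_1 = (4.0000, 0.0000, 3.0000)
after link 2: o_2 = (2.0000, 1.0000, -0.4641)
after link 3: o_3 = (0.0000, 1.0000, -3.9282)
after link 4: o_4 = (-0.8660, 3.0000, 0.5718)
after link 5: o_5 = (-0.4330, 5.5000, 5.3218)

-0.433 5.500 5.322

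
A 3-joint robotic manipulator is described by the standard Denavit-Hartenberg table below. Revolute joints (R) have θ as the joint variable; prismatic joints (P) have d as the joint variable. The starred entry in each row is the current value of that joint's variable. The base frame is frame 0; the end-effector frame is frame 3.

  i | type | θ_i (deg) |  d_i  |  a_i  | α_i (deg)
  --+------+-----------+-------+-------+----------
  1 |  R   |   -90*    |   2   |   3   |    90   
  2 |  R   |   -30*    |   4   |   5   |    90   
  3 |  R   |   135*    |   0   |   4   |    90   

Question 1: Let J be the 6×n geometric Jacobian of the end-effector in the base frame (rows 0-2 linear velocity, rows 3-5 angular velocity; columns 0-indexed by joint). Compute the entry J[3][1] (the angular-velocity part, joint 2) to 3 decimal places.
-1.000

axis z_1 = (-1.0000,-0.0000,0.0000); lever o_n−o_1 = (-6.8284,-1.8806,-1.0858)
cross product → J_v[:, 1] = (0.0000,-1.0858,1.8806)
J_ω[:, 1] = z_1
entry J[3][1] = -1.0000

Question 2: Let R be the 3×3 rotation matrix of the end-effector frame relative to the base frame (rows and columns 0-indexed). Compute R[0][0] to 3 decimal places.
End-effector x-axis (col 0 of R) = (-0.7071,0.6124,0.3536)
R[0][0] = -0.7071

-0.707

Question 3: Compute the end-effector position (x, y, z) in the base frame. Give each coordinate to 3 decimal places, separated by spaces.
after link 1: o_1 = (0.0000, -3.0000, 2.0000)
after link 2: o_2 = (-4.0000, -7.3301, -0.5000)
after link 3: o_3 = (-6.8284, -4.8806, 0.9142)

-6.828 -4.881 0.914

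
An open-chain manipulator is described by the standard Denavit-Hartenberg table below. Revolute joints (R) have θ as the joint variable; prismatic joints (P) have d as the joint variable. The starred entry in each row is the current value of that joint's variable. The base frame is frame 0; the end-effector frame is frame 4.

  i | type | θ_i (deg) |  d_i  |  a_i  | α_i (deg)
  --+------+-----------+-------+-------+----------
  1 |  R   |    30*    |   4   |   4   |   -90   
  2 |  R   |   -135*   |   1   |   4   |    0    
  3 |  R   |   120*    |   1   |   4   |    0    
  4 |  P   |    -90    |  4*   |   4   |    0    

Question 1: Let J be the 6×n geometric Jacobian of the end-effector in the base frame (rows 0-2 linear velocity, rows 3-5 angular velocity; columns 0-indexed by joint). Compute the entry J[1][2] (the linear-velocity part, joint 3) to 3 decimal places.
2.449

axis z_2 = (-0.5000,0.8660,0.0000); lever o_n−o_2 = (-0.0505,5.7443,4.8990)
cross product → J_v[:, 2] = (4.2426,2.4495,-2.8284)
J_ω[:, 2] = z_2
entry J[1][2] = 2.4495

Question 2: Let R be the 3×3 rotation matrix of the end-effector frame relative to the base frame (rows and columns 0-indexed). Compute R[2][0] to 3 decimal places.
End-effector x-axis (col 0 of R) = (-0.2241,-0.1294,0.9659)
R[2][0] = 0.9659

0.966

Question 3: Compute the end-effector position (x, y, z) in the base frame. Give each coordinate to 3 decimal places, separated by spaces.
after link 1: o_1 = (3.4641, 2.0000, 4.0000)
after link 2: o_2 = (0.5146, 1.4518, 6.8284)
after link 3: o_3 = (3.3607, 4.2497, 7.8637)
after link 4: o_4 = (0.4641, 7.1962, 11.7274)

0.464 7.196 11.727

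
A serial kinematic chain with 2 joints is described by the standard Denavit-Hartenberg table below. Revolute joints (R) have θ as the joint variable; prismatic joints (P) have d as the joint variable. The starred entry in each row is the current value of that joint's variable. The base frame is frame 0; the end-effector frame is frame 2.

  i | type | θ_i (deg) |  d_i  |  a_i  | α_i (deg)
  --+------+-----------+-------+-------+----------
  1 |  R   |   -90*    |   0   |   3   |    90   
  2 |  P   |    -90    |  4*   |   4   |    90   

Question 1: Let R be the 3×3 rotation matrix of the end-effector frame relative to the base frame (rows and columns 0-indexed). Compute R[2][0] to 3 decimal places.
End-effector x-axis (col 0 of R) = (-0.0000,-0.0000,-1.0000)
R[2][0] = -1.0000

-1.000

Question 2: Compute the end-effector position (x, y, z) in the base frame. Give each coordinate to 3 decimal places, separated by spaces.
-4.000 -3.000 -4.000

after link 1: o_1 = (0.0000, -3.0000, 0.0000)
after link 2: o_2 = (-4.0000, -3.0000, -4.0000)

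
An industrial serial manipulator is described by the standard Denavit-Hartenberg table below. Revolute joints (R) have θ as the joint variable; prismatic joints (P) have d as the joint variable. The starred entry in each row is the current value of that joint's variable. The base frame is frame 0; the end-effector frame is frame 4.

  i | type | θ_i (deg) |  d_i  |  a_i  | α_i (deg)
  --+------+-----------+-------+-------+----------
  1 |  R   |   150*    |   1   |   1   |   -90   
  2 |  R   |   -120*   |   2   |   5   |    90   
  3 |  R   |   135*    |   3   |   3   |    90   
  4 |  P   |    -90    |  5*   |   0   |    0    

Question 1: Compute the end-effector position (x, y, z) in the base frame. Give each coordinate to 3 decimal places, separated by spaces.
0.333 -9.034 5.055

after link 1: o_1 = (-0.8660, 0.5000, 1.0000)
after link 2: o_2 = (0.2990, -2.4821, 5.3301)
after link 3: o_3 = (0.5698, -5.0879, 1.9930)
after link 4: o_4 = (0.3330, -9.0336, 5.0549)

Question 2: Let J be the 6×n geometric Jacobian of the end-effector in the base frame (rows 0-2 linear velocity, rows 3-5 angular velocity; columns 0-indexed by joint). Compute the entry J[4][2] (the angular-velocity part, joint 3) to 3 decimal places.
-0.433

axis z_2 = (0.7500,-0.4330,-0.5000); lever o_n−o_2 = (0.0339,-6.5516,-0.2753)
cross product → J_v[:, 2] = (-3.1566,0.1895,-4.8990)
J_ω[:, 2] = z_2
entry J[4][2] = -0.4330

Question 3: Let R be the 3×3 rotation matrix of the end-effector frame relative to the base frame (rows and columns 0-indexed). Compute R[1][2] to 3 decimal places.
End-effector z-axis (col 2 of R) = (-0.0474,-0.7891,0.6124)
R[1][2] = -0.7891

-0.789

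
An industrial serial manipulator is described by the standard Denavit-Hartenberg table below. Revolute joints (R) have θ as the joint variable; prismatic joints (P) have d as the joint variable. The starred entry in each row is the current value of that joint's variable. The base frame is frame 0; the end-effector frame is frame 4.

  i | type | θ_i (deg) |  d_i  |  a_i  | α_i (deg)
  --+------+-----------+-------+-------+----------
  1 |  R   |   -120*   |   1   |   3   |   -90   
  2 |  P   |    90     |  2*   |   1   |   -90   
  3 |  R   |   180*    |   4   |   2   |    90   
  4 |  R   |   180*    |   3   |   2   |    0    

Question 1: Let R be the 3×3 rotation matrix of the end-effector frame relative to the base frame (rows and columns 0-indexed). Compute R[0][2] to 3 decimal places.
-0.866

End-effector z-axis (col 2 of R) = (-0.8660,0.5000,-0.0000)
R[0][2] = -0.8660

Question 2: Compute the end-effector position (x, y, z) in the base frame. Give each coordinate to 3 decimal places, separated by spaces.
after link 1: o_1 = (-1.5000, -2.5981, 1.0000)
after link 2: o_2 = (0.2321, -3.5981, 0.0000)
after link 3: o_3 = (2.2321, -0.1340, 2.0000)
after link 4: o_4 = (-0.3660, 1.3660, -0.0000)

-0.366 1.366 -0.000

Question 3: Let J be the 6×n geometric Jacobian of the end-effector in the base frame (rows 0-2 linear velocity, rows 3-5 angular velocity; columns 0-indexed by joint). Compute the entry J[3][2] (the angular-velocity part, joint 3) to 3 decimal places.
axis z_2 = (0.5000,0.8660,-0.0000); lever o_n−o_2 = (-0.5981,4.9641,-0.0000)
cross product → J_v[:, 2] = (-0.0000,0.0000,3.0000)
J_ω[:, 2] = z_2
entry J[3][2] = 0.5000

0.500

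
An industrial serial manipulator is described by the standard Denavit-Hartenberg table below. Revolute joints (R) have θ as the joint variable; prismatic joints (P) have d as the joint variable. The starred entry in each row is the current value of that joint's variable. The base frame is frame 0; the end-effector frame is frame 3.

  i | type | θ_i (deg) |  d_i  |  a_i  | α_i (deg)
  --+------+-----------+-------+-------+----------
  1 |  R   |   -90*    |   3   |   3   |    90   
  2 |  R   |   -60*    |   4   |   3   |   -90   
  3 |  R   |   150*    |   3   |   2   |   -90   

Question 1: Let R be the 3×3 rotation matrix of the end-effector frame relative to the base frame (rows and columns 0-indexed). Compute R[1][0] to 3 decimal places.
End-effector x-axis (col 0 of R) = (0.5000,0.4330,0.7500)
R[1][0] = 0.4330

0.433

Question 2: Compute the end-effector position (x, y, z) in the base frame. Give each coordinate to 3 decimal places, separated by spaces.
-3.000 -6.232 3.402

after link 1: o_1 = (0.0000, -3.0000, 3.0000)
after link 2: o_2 = (-4.0000, -4.5000, 0.4019)
after link 3: o_3 = (-3.0000, -6.2321, 3.4019)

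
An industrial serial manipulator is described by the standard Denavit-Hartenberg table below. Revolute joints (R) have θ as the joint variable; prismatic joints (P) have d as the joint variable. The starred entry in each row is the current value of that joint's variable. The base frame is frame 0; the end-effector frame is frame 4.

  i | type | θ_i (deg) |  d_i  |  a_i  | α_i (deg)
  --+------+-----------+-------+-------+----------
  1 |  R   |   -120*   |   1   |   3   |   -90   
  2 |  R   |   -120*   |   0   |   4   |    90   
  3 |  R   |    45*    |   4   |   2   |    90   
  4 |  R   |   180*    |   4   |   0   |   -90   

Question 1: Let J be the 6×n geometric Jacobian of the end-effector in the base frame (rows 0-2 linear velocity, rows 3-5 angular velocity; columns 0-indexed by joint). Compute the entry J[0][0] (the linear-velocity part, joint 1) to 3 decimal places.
-4.678

axis z_0 = ẑ; lever o_n−o_0 = (1.0680,4.6782,6.1383)
cross product → J_v[:, 0] = (-4.6782,1.0680,0.0000)
J_ω[:, 0] = z_0
entry J[0][0] = -4.6782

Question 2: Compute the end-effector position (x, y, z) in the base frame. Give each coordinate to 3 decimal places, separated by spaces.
after link 1: o_1 = (-1.5000, -2.5981, 1.0000)
after link 2: o_2 = (-0.5000, -0.8660, 4.4641)
after link 3: o_3 = (2.8103, 2.0392, 3.6888)
after link 4: o_4 = (1.0680, 4.6782, 6.1383)

1.068 4.678 6.138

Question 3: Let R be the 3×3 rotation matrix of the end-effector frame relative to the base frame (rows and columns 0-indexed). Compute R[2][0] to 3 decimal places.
End-effector x-axis (col 0 of R) = (-0.7891,0.0474,-0.6124)
R[2][0] = -0.6124

-0.612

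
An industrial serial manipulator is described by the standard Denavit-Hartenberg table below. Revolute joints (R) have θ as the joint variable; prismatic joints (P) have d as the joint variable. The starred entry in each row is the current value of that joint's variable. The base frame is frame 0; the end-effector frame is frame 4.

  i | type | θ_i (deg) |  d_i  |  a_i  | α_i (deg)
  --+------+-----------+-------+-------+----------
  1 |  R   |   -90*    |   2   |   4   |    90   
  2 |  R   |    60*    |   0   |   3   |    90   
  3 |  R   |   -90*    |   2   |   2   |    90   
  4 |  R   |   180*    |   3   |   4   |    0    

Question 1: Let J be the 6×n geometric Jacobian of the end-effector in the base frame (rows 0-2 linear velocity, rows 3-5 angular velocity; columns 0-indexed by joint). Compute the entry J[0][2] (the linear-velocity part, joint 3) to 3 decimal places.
3.000

axis z_2 = (-0.0000,-0.8660,-0.5000); lever o_n−o_2 = (-2.0000,-0.2321,-3.5981)
cross product → J_v[:, 2] = (3.0000,1.0000,-1.7321)
J_ω[:, 2] = z_2
entry J[0][2] = 3.0000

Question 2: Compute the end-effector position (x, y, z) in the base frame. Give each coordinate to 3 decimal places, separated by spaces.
after link 1: o_1 = (0.0000, -4.0000, 2.0000)
after link 2: o_2 = (0.0000, -5.5000, 4.5981)
after link 3: o_3 = (2.0000, -7.2321, 3.5981)
after link 4: o_4 = (-2.0000, -5.7321, 1.0000)

-2.000 -5.732 1.000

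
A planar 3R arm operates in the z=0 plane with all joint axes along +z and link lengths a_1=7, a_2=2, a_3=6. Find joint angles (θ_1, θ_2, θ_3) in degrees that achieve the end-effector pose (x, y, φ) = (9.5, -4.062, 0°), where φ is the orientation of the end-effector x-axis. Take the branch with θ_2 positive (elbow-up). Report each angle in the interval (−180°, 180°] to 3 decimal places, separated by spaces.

-59.997 150.006 -90.009

wrist centre = target − a_3·(cos φ, sin φ) = (3.5000, -4.0620)
cos θ_2 = (28.7498−7²−2²)/(2·7·2) = -0.8661; θ_2 = 150.0059° (elbow-up)
β = atan2(-4.0620,3.5000) = -49.2503°; ψ = atan2(0.9998,5.2678) = 10.7467°
θ_1 = β − ψ = -59.9971°
θ_3 = φ − θ_1 − θ_2 = -90.0088° (wrapped to (-180°,180°])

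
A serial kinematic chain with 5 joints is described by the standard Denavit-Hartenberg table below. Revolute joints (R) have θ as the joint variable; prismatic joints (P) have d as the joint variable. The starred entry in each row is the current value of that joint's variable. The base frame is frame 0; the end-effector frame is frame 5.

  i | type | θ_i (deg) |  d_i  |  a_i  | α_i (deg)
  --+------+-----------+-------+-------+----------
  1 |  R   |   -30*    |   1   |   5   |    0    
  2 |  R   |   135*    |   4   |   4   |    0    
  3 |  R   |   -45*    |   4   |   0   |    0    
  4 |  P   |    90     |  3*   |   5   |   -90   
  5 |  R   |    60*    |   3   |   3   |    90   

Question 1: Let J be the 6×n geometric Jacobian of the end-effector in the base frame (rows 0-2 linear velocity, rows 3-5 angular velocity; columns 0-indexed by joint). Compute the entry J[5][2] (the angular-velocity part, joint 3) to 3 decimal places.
1.000

axis z_2 = (0.0000,0.0000,1.0000); lever o_n−o_2 = (-7.1292,0.6519,4.4019)
cross product → J_v[:, 2] = (-0.6519,-7.1292,0.0000)
J_ω[:, 2] = z_2
entry J[5][2] = 1.0000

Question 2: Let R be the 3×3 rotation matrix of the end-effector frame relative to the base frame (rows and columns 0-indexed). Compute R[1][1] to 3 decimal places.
-0.866

End-effector y-axis (col 1 of R) = (-0.5000,-0.8660,0.0000)
R[1][1] = -0.8660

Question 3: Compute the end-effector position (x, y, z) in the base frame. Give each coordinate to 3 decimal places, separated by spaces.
-3.834 2.016 9.402

after link 1: o_1 = (4.3301, -2.5000, 1.0000)
after link 2: o_2 = (3.2949, 1.3637, 5.0000)
after link 3: o_3 = (3.2949, 1.3637, 9.0000)
after link 4: o_4 = (-1.0353, 3.8637, 12.0000)
after link 5: o_5 = (-3.8343, 2.0156, 9.4019)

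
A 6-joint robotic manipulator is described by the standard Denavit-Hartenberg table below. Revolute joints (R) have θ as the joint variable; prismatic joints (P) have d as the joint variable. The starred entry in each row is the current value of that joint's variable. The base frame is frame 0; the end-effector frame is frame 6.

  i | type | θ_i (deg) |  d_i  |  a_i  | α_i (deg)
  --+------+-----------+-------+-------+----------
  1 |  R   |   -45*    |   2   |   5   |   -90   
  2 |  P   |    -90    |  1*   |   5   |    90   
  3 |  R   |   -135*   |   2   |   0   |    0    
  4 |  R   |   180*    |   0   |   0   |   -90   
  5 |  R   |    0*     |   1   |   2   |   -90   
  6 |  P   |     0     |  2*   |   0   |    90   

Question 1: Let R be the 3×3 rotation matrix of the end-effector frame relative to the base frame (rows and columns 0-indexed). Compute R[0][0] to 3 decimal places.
End-effector x-axis (col 0 of R) = (0.5000,0.5000,0.7071)
R[0][0] = 0.5000

0.500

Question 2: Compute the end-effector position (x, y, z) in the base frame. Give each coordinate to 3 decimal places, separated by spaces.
5.743 -1.328 7.707

after link 1: o_1 = (3.5355, -3.5355, 2.0000)
after link 2: o_2 = (4.2426, -2.8284, 7.0000)
after link 3: o_3 = (2.8284, -1.4142, 7.0000)
after link 4: o_4 = (2.8284, -1.4142, 7.0000)
after link 5: o_5 = (4.3284, 0.0858, 7.7071)
after link 6: o_6 = (5.7426, -1.3284, 7.7071)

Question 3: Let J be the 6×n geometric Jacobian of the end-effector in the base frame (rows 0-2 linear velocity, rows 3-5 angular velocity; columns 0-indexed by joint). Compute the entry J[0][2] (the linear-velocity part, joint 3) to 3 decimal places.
0.500

axis z_2 = (-0.7071,0.7071,0.0000); lever o_n−o_2 = (1.5000,1.5000,0.7071)
cross product → J_v[:, 2] = (0.5000,0.5000,-2.1213)
J_ω[:, 2] = z_2
entry J[0][2] = 0.5000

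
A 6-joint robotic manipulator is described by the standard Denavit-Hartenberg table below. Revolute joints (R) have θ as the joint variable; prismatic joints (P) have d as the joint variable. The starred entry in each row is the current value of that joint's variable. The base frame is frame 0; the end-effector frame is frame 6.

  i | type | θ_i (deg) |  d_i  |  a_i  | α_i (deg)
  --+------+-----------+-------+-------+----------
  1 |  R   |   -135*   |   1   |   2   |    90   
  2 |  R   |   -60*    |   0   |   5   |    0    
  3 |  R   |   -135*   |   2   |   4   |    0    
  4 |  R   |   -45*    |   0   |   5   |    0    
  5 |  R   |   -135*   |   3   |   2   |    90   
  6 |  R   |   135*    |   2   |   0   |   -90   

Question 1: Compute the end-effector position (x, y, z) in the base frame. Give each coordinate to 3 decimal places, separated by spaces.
after link 1: o_1 = (-1.4142, -1.4142, 1.0000)
after link 2: o_2 = (-3.1820, -3.1820, -3.3301)
after link 3: o_3 = (-1.8641, 0.9643, -2.2949)
after link 4: o_4 = (-0.0964, 2.7321, 2.0353)
after link 5: o_5 = (-3.5837, 3.4873, 1.5176)
after link 6: o_6 = (-3.2177, 3.8534, -0.4142)

-3.218 3.853 -0.414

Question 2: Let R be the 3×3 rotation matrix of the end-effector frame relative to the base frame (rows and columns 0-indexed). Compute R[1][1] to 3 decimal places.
-0.183

End-effector y-axis (col 1 of R) = (-0.1830,-0.1830,0.9659)
R[1][1] = -0.1830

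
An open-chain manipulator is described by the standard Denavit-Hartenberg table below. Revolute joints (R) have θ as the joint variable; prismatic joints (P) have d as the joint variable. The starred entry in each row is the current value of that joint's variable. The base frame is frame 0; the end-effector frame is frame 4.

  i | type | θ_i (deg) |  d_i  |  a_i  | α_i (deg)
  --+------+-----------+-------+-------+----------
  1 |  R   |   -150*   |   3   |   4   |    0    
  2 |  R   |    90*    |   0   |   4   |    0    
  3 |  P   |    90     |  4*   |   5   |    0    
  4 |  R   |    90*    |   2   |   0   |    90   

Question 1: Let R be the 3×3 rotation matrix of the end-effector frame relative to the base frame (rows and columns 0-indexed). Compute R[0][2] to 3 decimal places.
End-effector z-axis (col 2 of R) = (0.8660,0.5000,0.0000)
R[0][2] = 0.8660

0.866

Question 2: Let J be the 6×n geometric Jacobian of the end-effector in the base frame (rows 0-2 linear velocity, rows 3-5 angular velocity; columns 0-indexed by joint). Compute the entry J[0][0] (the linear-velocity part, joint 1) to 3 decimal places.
2.964

axis z_0 = ẑ; lever o_n−o_0 = (2.8660,-2.9641,9.0000)
cross product → J_v[:, 0] = (2.9641,2.8660,-0.0000)
J_ω[:, 0] = z_0
entry J[0][0] = 2.9641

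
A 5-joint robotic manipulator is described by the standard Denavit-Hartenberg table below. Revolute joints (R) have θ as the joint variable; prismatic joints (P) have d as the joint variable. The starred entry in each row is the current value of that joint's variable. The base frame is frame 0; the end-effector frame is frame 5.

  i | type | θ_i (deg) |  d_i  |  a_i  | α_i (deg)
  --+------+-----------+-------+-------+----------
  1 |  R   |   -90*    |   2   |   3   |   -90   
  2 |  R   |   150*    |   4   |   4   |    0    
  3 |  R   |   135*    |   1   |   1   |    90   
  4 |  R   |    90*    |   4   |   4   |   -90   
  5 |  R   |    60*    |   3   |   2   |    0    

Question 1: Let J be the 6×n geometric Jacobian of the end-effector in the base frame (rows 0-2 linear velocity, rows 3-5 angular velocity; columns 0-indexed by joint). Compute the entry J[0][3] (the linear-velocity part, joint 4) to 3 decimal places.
axis z_3 = (-0.0000,0.9659,0.2588); lever o_n−o_3 = (5.0000,2.9671,-2.3108)
cross product → J_v[:, 3] = (-3.0000,1.2941,-4.8296)
J_ω[:, 3] = z_3
entry J[0][3] = -3.0000

-3.000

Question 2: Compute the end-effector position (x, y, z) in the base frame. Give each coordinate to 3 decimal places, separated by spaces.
10.000 3.172 -1.345

after link 1: o_1 = (0.0000, -3.0000, 2.0000)
after link 2: o_2 = (4.0000, 0.4641, 0.0000)
after link 3: o_3 = (5.0000, 0.2053, 0.9659)
after link 4: o_4 = (9.0000, 4.0690, 2.0012)
after link 5: o_5 = (10.0000, 3.1724, -1.3449)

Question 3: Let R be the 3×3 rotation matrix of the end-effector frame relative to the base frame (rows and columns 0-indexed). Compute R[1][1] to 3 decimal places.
-0.483

End-effector y-axis (col 1 of R) = (-0.8660,-0.4830,-0.1294)
R[1][1] = -0.4830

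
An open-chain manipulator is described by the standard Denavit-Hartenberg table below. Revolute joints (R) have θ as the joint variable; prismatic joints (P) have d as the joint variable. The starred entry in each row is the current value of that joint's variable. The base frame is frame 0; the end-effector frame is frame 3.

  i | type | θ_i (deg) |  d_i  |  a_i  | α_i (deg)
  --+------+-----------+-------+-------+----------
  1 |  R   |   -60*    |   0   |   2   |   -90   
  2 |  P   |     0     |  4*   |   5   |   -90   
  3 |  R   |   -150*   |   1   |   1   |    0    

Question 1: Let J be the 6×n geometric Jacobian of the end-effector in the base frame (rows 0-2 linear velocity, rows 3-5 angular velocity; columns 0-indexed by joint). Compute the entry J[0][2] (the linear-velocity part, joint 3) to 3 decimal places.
1.000

axis z_2 = (0.0000,0.0000,-1.0000); lever o_n−o_2 = (0.0000,1.0000,-1.0000)
cross product → J_v[:, 2] = (1.0000,0.0000,0.0000)
J_ω[:, 2] = z_2
entry J[0][2] = 1.0000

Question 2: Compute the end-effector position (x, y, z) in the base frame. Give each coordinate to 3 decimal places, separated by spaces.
6.964 -3.062 -1.000

after link 1: o_1 = (1.0000, -1.7321, 0.0000)
after link 2: o_2 = (6.9641, -4.0622, 0.0000)
after link 3: o_3 = (6.9641, -3.0622, -1.0000)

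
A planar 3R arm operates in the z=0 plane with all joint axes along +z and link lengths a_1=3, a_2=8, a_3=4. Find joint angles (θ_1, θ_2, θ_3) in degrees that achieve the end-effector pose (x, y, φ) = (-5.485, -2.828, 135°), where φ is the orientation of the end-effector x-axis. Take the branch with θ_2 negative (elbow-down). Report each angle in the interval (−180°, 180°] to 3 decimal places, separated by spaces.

0.014 -135.011 -90.003

wrist centre = target − a_3·(cos φ, sin φ) = (-2.6566, -5.6564)
cos θ_2 = (39.0525−3²−8²)/(2·3·8) = -0.7072; θ_2 = -135.0107° (elbow-down)
β = atan2(-5.6564,-2.6566) = -115.1574°; ψ = atan2(-5.6558,-2.6579) = -115.1709°
θ_1 = β − ψ = 0.0135°
θ_3 = φ − θ_1 − θ_2 = -90.0029° (wrapped to (-180°,180°])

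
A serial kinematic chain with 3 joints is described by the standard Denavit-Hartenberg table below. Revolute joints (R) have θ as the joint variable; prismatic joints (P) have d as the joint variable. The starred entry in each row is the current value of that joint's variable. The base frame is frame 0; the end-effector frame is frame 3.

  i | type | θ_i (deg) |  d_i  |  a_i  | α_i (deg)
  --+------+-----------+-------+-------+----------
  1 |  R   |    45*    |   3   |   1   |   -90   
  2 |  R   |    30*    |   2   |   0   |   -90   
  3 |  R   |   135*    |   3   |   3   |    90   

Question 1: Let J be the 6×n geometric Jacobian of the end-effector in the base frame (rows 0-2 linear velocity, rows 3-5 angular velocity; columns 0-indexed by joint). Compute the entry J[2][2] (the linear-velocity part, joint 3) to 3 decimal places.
1.061

axis z_2 = (-0.3536,-0.3536,-0.8660); lever o_n−o_2 = (-0.8597,-3.8597,-1.5374)
cross product → J_v[:, 2] = (-2.7990,0.2010,1.0607)
J_ω[:, 2] = z_2
entry J[2][2] = 1.0607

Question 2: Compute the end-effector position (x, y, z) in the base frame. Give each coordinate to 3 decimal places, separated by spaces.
-1.567 -1.738 1.463

after link 1: o_1 = (0.7071, 0.7071, 3.0000)
after link 2: o_2 = (-0.7071, 2.1213, 3.0000)
after link 3: o_3 = (-1.5668, -1.7384, 1.4626)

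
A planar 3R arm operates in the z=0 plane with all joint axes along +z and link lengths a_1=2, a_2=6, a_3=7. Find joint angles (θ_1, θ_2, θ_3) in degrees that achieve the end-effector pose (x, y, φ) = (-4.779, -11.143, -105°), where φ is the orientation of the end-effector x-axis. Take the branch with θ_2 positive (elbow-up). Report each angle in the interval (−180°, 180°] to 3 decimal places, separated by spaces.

wrist centre = target − a_3·(cos φ, sin φ) = (-2.9673, -4.3815)
cos θ_2 = (28.0024−2²−6²)/(2·2·6) = -0.4999; θ_2 = 119.9934° (elbow-up)
β = atan2(-4.3815,-2.9673) = -124.1068°; ψ = atan2(5.1965,-0.9994) = 100.8864°
θ_1 = β − ψ = -224.9931°
θ_3 = φ − θ_1 − θ_2 = -0.0003° (wrapped to (-180°,180°])

135.007 119.993 -0.000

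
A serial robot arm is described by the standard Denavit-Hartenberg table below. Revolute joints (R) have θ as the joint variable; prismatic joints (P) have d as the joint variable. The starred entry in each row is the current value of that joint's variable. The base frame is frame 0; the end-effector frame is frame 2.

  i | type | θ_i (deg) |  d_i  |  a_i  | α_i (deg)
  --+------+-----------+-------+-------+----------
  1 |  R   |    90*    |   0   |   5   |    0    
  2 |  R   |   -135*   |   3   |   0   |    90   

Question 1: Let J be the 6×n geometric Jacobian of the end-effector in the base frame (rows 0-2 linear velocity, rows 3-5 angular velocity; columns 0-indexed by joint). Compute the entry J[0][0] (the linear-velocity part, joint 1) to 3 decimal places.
-5.000

axis z_0 = ẑ; lever o_n−o_0 = (0.0000,5.0000,3.0000)
cross product → J_v[:, 0] = (-5.0000,0.0000,0.0000)
J_ω[:, 0] = z_0
entry J[0][0] = -5.0000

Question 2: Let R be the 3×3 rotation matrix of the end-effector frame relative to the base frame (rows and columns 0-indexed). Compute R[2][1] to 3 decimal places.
End-effector y-axis (col 1 of R) = (0.0000,0.0000,1.0000)
R[2][1] = 1.0000

1.000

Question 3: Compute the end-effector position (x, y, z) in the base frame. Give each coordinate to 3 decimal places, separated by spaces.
after link 1: o_1 = (0.0000, 5.0000, 0.0000)
after link 2: o_2 = (0.0000, 5.0000, 3.0000)

0.000 5.000 3.000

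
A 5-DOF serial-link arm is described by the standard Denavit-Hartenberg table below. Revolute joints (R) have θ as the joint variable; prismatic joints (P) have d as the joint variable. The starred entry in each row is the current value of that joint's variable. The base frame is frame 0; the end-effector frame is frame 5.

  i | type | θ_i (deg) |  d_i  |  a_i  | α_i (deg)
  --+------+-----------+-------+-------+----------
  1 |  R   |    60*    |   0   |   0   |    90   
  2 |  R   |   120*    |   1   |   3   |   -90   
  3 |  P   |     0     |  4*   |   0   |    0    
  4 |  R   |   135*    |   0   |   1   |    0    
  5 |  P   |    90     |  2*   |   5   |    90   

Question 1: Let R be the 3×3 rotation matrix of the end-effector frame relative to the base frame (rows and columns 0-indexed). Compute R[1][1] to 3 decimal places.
-0.750

End-effector y-axis (col 1 of R) = (-0.4330,-0.7500,-0.5000)
R[1][1] = -0.7500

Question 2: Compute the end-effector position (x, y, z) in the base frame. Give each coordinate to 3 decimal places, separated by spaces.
after link 1: o_1 = (0.0000, 0.0000, 0.0000)
after link 2: o_2 = (0.1160, -1.7990, 2.5981)
after link 3: o_3 = (-1.6160, -4.7990, 0.5981)
after link 4: o_4 = (-2.0516, -4.1393, -0.0143)
after link 5: o_5 = (1.0281, -5.8761, -4.0762)

1.028 -5.876 -4.076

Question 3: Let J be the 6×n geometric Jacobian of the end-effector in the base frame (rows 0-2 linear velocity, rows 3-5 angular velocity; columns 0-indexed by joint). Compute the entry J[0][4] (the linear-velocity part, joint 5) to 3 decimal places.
-0.433

prismatic axis z_4 = (-0.4330,-0.7500,-0.5000)
J_v[:, 4] = z_4; J_ω[:, 4] = (0,0,0)
entry J[0][4] = -0.4330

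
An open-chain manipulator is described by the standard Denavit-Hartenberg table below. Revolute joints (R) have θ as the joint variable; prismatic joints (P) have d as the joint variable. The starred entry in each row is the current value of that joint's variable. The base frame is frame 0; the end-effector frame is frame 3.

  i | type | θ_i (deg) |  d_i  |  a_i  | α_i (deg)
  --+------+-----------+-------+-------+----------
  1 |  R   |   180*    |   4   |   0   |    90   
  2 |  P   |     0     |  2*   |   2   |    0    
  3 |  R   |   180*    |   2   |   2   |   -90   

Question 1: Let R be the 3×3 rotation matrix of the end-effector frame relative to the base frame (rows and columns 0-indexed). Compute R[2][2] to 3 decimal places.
-1.000

End-effector z-axis (col 2 of R) = (0.0000,0.0000,-1.0000)
R[2][2] = -1.0000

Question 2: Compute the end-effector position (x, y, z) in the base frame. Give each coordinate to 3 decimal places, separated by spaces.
0.000 4.000 4.000

after link 1: o_1 = (0.0000, 0.0000, 4.0000)
after link 2: o_2 = (-2.0000, 2.0000, 4.0000)
after link 3: o_3 = (0.0000, 4.0000, 4.0000)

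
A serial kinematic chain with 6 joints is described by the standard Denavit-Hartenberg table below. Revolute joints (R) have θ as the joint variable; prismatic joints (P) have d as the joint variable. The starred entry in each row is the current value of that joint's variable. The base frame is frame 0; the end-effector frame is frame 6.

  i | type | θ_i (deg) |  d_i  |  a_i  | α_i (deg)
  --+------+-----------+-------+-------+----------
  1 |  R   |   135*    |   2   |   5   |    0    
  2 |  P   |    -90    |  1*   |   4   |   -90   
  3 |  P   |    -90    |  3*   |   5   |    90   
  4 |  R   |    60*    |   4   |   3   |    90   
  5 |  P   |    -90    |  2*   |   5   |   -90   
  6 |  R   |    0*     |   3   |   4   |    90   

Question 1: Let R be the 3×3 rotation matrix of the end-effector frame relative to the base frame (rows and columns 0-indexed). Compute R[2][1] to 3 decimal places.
0.500

End-effector y-axis (col 1 of R) = (-0.6124,0.6124,0.5000)
R[2][1] = 0.5000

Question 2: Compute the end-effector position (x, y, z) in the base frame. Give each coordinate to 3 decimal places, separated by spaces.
after link 1: o_1 = (-3.5355, 3.5355, 2.0000)
after link 2: o_2 = (-0.7071, 6.3640, 3.0000)
after link 3: o_3 = (-2.8284, 8.4853, 8.0000)
after link 4: o_4 = (-7.4940, 7.4940, 9.5000)
after link 5: o_5 = (-3.2513, 10.3224, 11.2321)
after link 6: o_6 = (-2.2600, 14.9879, 12.7321)

-2.260 14.988 12.732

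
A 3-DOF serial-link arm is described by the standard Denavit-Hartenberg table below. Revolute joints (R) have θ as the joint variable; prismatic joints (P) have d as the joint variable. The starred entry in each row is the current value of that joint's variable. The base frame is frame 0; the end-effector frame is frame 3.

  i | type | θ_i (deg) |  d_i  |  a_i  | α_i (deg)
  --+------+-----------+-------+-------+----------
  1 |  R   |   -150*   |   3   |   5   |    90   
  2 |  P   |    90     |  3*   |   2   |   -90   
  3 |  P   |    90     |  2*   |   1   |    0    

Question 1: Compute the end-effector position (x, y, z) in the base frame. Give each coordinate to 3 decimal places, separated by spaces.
-3.598 0.232 5.000

after link 1: o_1 = (-4.3301, -2.5000, 3.0000)
after link 2: o_2 = (-5.8301, 0.0981, 5.0000)
after link 3: o_3 = (-3.5981, 0.2321, 5.0000)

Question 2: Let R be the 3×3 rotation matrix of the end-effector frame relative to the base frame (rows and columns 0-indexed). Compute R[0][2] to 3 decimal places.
End-effector z-axis (col 2 of R) = (0.8660,0.5000,0.0000)
R[0][2] = 0.8660

0.866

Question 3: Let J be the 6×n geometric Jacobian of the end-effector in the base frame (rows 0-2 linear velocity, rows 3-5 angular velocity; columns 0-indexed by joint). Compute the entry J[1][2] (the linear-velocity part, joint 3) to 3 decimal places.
0.500

prismatic axis z_2 = (0.8660,0.5000,0.0000)
J_v[:, 2] = z_2; J_ω[:, 2] = (0,0,0)
entry J[1][2] = 0.5000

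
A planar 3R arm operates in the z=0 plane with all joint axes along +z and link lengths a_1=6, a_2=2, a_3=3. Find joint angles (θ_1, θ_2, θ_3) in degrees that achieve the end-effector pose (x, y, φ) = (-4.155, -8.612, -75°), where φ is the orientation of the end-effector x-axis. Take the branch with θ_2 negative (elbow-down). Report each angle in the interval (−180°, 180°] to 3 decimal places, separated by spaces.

wrist centre = target − a_3·(cos φ, sin φ) = (-4.9315, -5.7142)
cos θ_2 = (56.9716−6²−2²)/(2·6·2) = 0.7072; θ_2 = -44.9965° (elbow-down)
β = atan2(-5.7142,-4.9315) = -130.7947°; ψ = atan2(-1.4141,7.4143) = -10.7983°
θ_1 = β − ψ = -119.9964°
θ_3 = φ − θ_1 − θ_2 = 89.9928° (wrapped to (-180°,180°])

-119.996 -44.996 89.993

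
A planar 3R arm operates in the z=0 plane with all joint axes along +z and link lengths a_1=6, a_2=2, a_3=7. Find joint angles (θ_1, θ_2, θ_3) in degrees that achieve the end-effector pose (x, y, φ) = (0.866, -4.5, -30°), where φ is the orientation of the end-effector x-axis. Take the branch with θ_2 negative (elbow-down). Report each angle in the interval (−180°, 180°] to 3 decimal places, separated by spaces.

wrist centre = target − a_3·(cos φ, sin φ) = (-5.1962, -1.0000)
cos θ_2 = (28.0003−6²−2²)/(2·6·2) = -0.5000; θ_2 = -119.9993° (elbow-down)
β = atan2(-1.0000,-5.1962) = -169.1067°; ψ = atan2(-1.7321,5.0000) = -19.1067°
θ_1 = β − ψ = -150.0000°
θ_3 = φ − θ_1 − θ_2 = -120.0007° (wrapped to (-180°,180°])

-150.000 -119.999 -120.001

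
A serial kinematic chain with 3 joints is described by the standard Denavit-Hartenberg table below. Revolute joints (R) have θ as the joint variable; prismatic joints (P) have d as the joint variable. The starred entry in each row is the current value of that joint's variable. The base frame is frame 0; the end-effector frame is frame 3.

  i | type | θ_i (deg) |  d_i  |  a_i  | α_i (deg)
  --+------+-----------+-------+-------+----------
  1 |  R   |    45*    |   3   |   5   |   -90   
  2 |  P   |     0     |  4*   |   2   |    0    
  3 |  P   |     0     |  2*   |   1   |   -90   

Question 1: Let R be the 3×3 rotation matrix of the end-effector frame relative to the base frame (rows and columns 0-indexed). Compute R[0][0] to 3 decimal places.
End-effector x-axis (col 0 of R) = (0.7071,0.7071,0.0000)
R[0][0] = 0.7071

0.707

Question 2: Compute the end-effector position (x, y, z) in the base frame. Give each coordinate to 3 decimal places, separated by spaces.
after link 1: o_1 = (3.5355, 3.5355, 3.0000)
after link 2: o_2 = (2.1213, 7.7782, 3.0000)
after link 3: o_3 = (1.4142, 9.8995, 3.0000)

1.414 9.899 3.000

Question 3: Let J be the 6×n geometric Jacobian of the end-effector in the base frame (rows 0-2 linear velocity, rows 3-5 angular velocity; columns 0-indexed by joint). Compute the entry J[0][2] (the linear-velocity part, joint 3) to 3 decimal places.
prismatic axis z_2 = (-0.7071,0.7071,0.0000)
J_v[:, 2] = z_2; J_ω[:, 2] = (0,0,0)
entry J[0][2] = -0.7071

-0.707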